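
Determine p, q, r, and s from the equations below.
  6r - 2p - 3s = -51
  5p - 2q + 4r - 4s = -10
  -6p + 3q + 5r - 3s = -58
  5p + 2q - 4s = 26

Row-reduce the augmented matrix:
R1 ← R1 / (-2).
R2 ← R2 − 5·R1.
R3 ← R3 + 6·R1.
R4 ← R4 − 5·R1.
R2 ← R2 / (-2).
R3 ← R3 − 3·R2.
R4 ← R4 − 2·R2.
R3 ← R3 / (31/2).
R1 ← R1 + 3·R3.
R2 ← R2 + 19/2·R3.
R4 ← R4 − 34·R3.
R4 ← R4 / (52/31).
R1 ← R1 + 21/31·R4.
R2 ← R2 + 71/62·R4.
R3 ← R3 + 45/62·R4.
Reading off the reduced rows gives p = 6, q = 4, r = -5, s = 3.

p = 6, q = 4, r = -5, s = 3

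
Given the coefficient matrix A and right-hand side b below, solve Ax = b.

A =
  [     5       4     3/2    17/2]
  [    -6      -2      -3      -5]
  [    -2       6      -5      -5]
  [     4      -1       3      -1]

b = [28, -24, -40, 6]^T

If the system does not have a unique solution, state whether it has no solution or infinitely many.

Row-reduce:
R1 ← R1 / (5).
R2 ← R2 + 6·R1.
R3 ← R3 + 2·R1.
R4 ← R4 − 4·R1.
R2 ← R2 / (14/5).
R1 ← R1 − 4/5·R2.
R3 ← R3 − 38/5·R2.
R4 ← R4 + 21/5·R2.
R3 ← R3 / (-8/7).
R1 ← R1 − 9/14·R3.
R2 ← R2 + 3/7·R3.
Row 4 reduces to 0 = -2, a contradiction. The system is inconsistent.

no solution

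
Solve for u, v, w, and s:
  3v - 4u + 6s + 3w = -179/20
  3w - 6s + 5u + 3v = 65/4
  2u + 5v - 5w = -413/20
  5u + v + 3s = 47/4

Row-reduce the augmented matrix:
R1 ← R1 / (-4).
R2 ← R2 − 5·R1.
R3 ← R3 − 2·R1.
R4 ← R4 − 5·R1.
R2 ← R2 / (27/4).
R1 ← R1 + 3/4·R2.
R3 ← R3 − 13/2·R2.
R4 ← R4 − 19/4·R2.
R3 ← R3 / (-10).
R2 ← R2 − 1·R3.
R4 ← R4 + 1·R3.
R4 ← R4 / (418/45).
R1 ← R1 + 4/3·R4.
R2 ← R2 − 17/45·R4.
R3 ← R3 + 7/45·R4.
Reading off the reduced rows gives u = 14/5, v = -9/4, w = 3, s = 0.

u = 14/5, v = -9/4, w = 3, s = 0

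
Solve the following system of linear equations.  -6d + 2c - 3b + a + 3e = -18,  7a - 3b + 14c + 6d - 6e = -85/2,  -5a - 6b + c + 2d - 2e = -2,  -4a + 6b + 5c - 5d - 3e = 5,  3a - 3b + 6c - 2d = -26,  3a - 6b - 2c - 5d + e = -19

no solution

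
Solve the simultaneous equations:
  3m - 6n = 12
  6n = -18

Row-reduce the augmented matrix:
R1 ← R1 / (3).
R2 ← R2 / (6).
R1 ← R1 + 2·R2.
Reading off the reduced rows gives m = -2, n = -3.

m = -2, n = -3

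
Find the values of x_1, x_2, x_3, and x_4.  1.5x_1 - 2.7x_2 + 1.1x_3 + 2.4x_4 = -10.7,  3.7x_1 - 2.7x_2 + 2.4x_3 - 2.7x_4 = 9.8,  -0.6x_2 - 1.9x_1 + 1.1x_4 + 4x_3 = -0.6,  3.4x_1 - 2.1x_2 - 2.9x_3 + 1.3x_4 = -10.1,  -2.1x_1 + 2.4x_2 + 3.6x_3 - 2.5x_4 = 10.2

x_1 = -4, x_2 = -4, x_3 = -1, x_4 = -6

Row-reduce the augmented matrix:
R1 ← R1 / (3/2).
R2 ← R2 − 37/10·R1.
R3 ← R3 + 19/10·R1.
R4 ← R4 − 17/5·R1.
R5 ← R5 + 21/10·R1.
R2 ← R2 / (99/25).
R1 ← R1 + 9/5·R2.
R3 ← R3 + 201/50·R2.
R4 ← R4 − 201/50·R2.
R5 ← R5 + 69/50·R2.
R3 ← R3 / (10049/1980).
R1 ← R1 − 13/22·R3.
R2 ← R2 + 47/594·R3.
R4 ← R4 + 10049/1980·R3.
R5 ← R5 − 9961/1980·R3.
Swap R4 and R5.
R4 ← R4 / (121909/50245).
R1 ← R1 + 1377/773·R4.
R2 ← R2 + 67790/30147·R4.
R3 ← R3 + 9129/10049·R4.
R5 reduces to 0 = 0, so the extra equation is consistent.
Reading off the reduced rows gives x_1 = -4, x_2 = -4, x_3 = -1, x_4 = -6.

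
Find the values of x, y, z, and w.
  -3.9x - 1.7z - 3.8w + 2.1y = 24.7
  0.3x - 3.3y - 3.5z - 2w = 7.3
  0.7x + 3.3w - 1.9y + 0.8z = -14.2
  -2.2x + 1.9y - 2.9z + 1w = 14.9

x = -2, y = 2, z = -3, w = -2

Row-reduce the augmented matrix:
R1 ← R1 / (-39/10).
R2 ← R2 − 3/10·R1.
R3 ← R3 − 7/10·R1.
R4 ← R4 + 11/5·R1.
R2 ← R2 / (-204/65).
R1 ← R1 + 7/13·R2.
R3 ← R3 + 99/65·R2.
R4 ← R4 − 93/130·R2.
R3 ← R3 / (1151/510).
R1 ← R1 − 18/17·R3.
R2 ← R2 − 59/51·R3.
R4 ← R4 + 706/255·R3.
R4 ← R4 / (331367/46040).
R1 ← R1 + 1761/4604·R4.
R2 ← R2 + 5441/4604·R4.
R3 ← R3 − 3805/2302·R4.
Reading off the reduced rows gives x = -2, y = 2, z = -3, w = -2.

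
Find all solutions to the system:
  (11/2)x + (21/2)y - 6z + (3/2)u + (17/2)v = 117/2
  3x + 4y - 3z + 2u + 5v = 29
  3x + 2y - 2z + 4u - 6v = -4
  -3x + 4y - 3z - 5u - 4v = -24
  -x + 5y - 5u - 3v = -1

no solution

Row-reduce:
R1 ← R1 / (11/2).
R2 ← R2 − 3·R1.
R3 ← R3 − 3·R1.
R4 ← R4 + 3·R1.
R5 ← R5 + 1·R1.
R2 ← R2 / (-19/11).
R1 ← R1 − 21/11·R2.
R3 ← R3 + 41/11·R2.
R4 ← R4 − 107/11·R2.
R5 ← R5 − 76/11·R2.
R3 ← R3 / (13/19).
R1 ← R1 + 15/19·R3.
R2 ← R2 + 3/19·R3.
R4 ← R4 + 90/19·R3.
R4 ← R4 / (89/13).
R1 ← R1 − 30/13·R4.
R2 ← R2 + 7/13·R4.
R3 ← R3 − 12/13·R4.
Row 5 reduces to 0 = -2, a contradiction. The system is inconsistent.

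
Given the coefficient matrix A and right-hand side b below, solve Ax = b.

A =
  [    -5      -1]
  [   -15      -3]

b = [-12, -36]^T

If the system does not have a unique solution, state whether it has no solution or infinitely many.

infinitely many solutions

Row-reduce:
R1 ← R1 / (-5).
R2 ← R2 + 15·R1.
Rank is 1 with 2 unknowns, leaving x_2 free.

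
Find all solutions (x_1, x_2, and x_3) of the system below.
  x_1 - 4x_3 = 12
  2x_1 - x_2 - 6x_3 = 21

Row-reduce:
R2 ← R2 − 2·R1.
R2 ← R2 / (-1).
Rank is 2 with 3 unknowns, leaving x_3 free.

infinitely many solutions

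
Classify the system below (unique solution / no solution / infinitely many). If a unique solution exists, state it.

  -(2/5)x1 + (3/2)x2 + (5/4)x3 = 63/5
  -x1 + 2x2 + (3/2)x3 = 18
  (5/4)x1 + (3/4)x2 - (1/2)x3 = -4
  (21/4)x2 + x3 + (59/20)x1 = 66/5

Row-reduce the augmented matrix:
R1 ← R1 / (-2/5).
R2 ← R2 + 1·R1.
R3 ← R3 − 5/4·R1.
R4 ← R4 − 59/20·R1.
R2 ← R2 / (-7/4).
R1 ← R1 + 15/4·R2.
R3 ← R3 − 87/16·R2.
R4 ← R4 − 261/16·R2.
R3 ← R3 / (-23/14).
R1 ← R1 − 5/14·R3.
R2 ← R2 − 13/14·R3.
R4 ← R4 + 69/14·R3.
R4 reduces to 0 = 0, so the extra equation is consistent.
Reading off the reduced rows gives x1 = -4, x2 = 4, x3 = 4.

x1 = -4, x2 = 4, x3 = 4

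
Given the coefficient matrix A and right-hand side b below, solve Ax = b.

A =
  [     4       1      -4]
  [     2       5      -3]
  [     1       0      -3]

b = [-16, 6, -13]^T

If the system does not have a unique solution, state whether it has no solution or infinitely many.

x_1 = -1, x_2 = 4, x_3 = 4

Row-reduce the augmented matrix:
R1 ← R1 / (4).
R2 ← R2 − 2·R1.
R3 ← R3 − 1·R1.
R2 ← R2 / (9/2).
R1 ← R1 − 1/4·R2.
R3 ← R3 + 1/4·R2.
R3 ← R3 / (-37/18).
R1 ← R1 + 17/18·R3.
R2 ← R2 + 2/9·R3.
Reading off the reduced rows gives x_1 = -1, x_2 = 4, x_3 = 4.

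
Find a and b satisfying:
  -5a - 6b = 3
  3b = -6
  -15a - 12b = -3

Row-reduce the augmented matrix:
R1 ← R1 / (-5).
R3 ← R3 + 15·R1.
R2 ← R2 / (3).
R1 ← R1 − 6/5·R2.
R3 ← R3 − 6·R2.
R3 reduces to 0 = 0, so the extra equation is consistent.
Reading off the reduced rows gives a = 9/5, b = -2.

a = 9/5, b = -2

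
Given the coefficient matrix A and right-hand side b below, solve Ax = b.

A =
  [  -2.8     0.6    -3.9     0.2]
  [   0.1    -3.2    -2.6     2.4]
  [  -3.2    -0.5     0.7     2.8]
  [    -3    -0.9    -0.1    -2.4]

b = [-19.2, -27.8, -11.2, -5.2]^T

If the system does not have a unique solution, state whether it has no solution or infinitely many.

Row-reduce the augmented matrix:
R1 ← R1 / (-14/5).
R2 ← R2 − 1/10·R1.
R3 ← R3 + 16/5·R1.
R4 ← R4 + 3·R1.
R2 ← R2 / (-89/28).
R1 ← R1 + 3/14·R2.
R3 ← R3 + 83/70·R2.
R4 ← R4 + 54/35·R2.
R3 ← R3 / (54993/8900).
R1 ← R1 − 702/445·R3.
R2 ← R2 − 767/890·R3.
R4 ← R4 − 48133/8900·R3.
R4 ← R4 / (-1442858/274965).
R1 ← R1 + 12116/18331·R4.
R2 ← R2 + 54482/54993·R4.
R3 ← R3 − 14894/54993·R4.
Reading off the reduced rows gives x_1 = 2, x_2 = 4, x_3 = 4, x_4 = -2.

x_1 = 2, x_2 = 4, x_3 = 4, x_4 = -2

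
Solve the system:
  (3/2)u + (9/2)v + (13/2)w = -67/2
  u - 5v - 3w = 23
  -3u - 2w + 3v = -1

Row-reduce:
R1 ← R1 / (3/2).
R2 ← R2 − 1·R1.
R3 ← R3 + 3·R1.
R2 ← R2 / (-8).
R1 ← R1 − 3·R2.
R3 ← R3 − 12·R2.
Rank is 2 with 3 unknowns, leaving w free.

infinitely many solutions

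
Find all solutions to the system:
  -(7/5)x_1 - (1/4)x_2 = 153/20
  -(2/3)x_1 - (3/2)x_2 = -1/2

Row-reduce the augmented matrix:
R1 ← R1 / (-7/5).
R2 ← R2 + 2/3·R1.
R2 ← R2 / (-29/21).
R1 ← R1 − 5/28·R2.
Reading off the reduced rows gives x_1 = -6, x_2 = 3.

x_1 = -6, x_2 = 3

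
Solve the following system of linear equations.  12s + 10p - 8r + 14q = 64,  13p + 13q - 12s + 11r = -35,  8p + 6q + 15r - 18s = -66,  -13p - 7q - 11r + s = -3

Row-reduce:
R1 ← R1 / (10).
R2 ← R2 − 13·R1.
R3 ← R3 − 8·R1.
R4 ← R4 + 13·R1.
R2 ← R2 / (-26/5).
R1 ← R1 − 7/5·R2.
R3 ← R3 + 26/5·R2.
R4 ← R4 − 56/5·R2.
Swap R3 and R4.
R3 ← R3 / (321/13).
R1 ← R1 − 129/26·R3.
R2 ← R2 + 107/26·R3.
Row 4 reduces to 0 = 1, a contradiction. The system is inconsistent.

no solution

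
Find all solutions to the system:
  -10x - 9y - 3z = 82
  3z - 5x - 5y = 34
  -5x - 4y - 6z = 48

infinitely many solutions

Row-reduce:
R1 ← R1 / (-10).
R2 ← R2 + 5·R1.
R3 ← R3 + 5·R1.
R2 ← R2 / (-1/2).
R1 ← R1 − 9/10·R2.
R3 ← R3 − 1/2·R2.
Rank is 2 with 3 unknowns, leaving z free.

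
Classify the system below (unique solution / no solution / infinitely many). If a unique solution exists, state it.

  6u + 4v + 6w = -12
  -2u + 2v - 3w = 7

infinitely many solutions

Row-reduce:
R1 ← R1 / (6).
R2 ← R2 + 2·R1.
R2 ← R2 / (10/3).
R1 ← R1 − 2/3·R2.
Rank is 2 with 3 unknowns, leaving w free.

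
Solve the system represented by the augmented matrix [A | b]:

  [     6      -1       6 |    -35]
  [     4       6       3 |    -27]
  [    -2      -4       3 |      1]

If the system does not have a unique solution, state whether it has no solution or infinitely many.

Row-reduce the augmented matrix:
R1 ← R1 / (6).
R2 ← R2 − 4·R1.
R3 ← R3 + 2·R1.
R2 ← R2 / (20/3).
R1 ← R1 + 1/6·R2.
R3 ← R3 + 13/3·R2.
R3 ← R3 / (87/20).
R1 ← R1 − 39/40·R3.
R2 ← R2 + 3/20·R3.
Reading off the reduced rows gives x_1 = -3, x_2 = -1, x_3 = -3.

x_1 = -3, x_2 = -1, x_3 = -3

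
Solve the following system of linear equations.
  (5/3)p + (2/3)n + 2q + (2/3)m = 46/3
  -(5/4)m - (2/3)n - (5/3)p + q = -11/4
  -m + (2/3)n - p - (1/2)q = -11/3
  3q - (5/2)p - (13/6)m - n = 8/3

no solution

Row-reduce:
R1 ← R1 / (2/3).
R2 ← R2 + 5/4·R1.
R3 ← R3 + 1·R1.
R4 ← R4 + 13/6·R1.
R2 ← R2 / (7/12).
R1 ← R1 − 1·R2.
R3 ← R3 − 5/3·R2.
R4 ← R4 − 7/6·R2.
R3 ← R3 / (-8/3).
R2 ← R2 − 5/2·R3.
Row 4 reduces to 0 = 1/2, a contradiction. The system is inconsistent.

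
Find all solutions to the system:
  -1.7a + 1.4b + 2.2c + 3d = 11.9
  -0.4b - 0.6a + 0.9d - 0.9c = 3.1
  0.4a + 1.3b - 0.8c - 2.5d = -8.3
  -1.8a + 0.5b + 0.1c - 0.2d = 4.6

a = -3, b = -1, c = 1, d = 2

Row-reduce the augmented matrix:
R1 ← R1 / (-17/10).
R2 ← R2 + 3/5·R1.
R3 ← R3 − 2/5·R1.
R4 ← R4 + 9/5·R1.
R2 ← R2 / (-76/85).
R1 ← R1 + 14/17·R2.
R3 ← R3 − 277/170·R2.
R4 ← R4 + 167/170·R2.
R3 ← R3 / (-267/80).
R1 ← R1 − 1/4·R3.
R2 ← R2 − 15/8·R3.
R4 ← R4 + 31/80·R3.
R4 ← R4 / (-75082/25365).
R1 ← R1 + 9002/5073·R4.
R2 ← R2 + 1679/1691·R4.
R3 ← R3 − 3167/5073·R4.
Reading off the reduced rows gives a = -3, b = -1, c = 1, d = 2.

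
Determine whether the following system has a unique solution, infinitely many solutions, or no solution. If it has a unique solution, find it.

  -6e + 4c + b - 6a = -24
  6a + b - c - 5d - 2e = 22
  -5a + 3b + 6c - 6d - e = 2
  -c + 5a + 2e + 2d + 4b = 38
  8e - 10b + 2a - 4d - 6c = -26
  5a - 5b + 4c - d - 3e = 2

no solution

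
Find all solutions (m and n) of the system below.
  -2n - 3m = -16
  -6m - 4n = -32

infinitely many solutions

Row-reduce:
R1 ← R1 / (-3).
R2 ← R2 + 6·R1.
Rank is 1 with 2 unknowns, leaving n free.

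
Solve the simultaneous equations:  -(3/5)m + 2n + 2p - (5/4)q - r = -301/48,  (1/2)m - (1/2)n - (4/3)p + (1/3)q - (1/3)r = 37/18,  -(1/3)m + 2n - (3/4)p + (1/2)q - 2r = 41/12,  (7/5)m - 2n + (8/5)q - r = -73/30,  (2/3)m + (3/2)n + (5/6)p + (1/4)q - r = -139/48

m = -5/2, n = 1, p = -5/2, q = 11/4, r = 4/3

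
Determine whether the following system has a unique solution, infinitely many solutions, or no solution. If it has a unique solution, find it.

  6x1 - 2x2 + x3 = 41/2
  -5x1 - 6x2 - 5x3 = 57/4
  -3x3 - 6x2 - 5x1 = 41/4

x1 = 11/4, x2 = -3, x3 = -2

Row-reduce the augmented matrix:
R1 ← R1 / (6).
R2 ← R2 + 5·R1.
R3 ← R3 + 5·R1.
R2 ← R2 / (-23/3).
R1 ← R1 + 1/3·R2.
R3 ← R3 + 23/3·R2.
R3 ← R3 / (2).
R1 ← R1 − 8/23·R3.
R2 ← R2 − 25/46·R3.
Reading off the reduced rows gives x1 = 11/4, x2 = -3, x3 = -2.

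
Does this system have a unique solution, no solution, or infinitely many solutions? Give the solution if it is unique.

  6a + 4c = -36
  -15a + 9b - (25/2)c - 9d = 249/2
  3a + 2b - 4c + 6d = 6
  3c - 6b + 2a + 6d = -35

infinitely many solutions

Row-reduce:
R1 ← R1 / (6).
R2 ← R2 + 15·R1.
R3 ← R3 − 3·R1.
R4 ← R4 − 2·R1.
R2 ← R2 / (9).
R3 ← R3 − 2·R2.
R4 ← R4 + 6·R2.
R3 ← R3 / (-49/9).
R1 ← R1 − 2/3·R3.
R2 ← R2 + 5/18·R3.
Rank is 3 with 4 unknowns, leaving d free.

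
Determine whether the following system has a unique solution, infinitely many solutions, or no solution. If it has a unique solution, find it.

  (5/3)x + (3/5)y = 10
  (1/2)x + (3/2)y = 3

x = 6, y = 0

Row-reduce the augmented matrix:
R1 ← R1 / (5/3).
R2 ← R2 − 1/2·R1.
R2 ← R2 / (33/25).
R1 ← R1 − 9/25·R2.
Reading off the reduced rows gives x = 6, y = 0.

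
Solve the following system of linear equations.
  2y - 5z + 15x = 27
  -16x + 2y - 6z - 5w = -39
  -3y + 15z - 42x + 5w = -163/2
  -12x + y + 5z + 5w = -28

Row-reduce:
R1 ← R1 / (15).
R2 ← R2 + 16·R1.
R3 ← R3 + 42·R1.
R4 ← R4 + 12·R1.
R2 ← R2 / (62/15).
R1 ← R1 − 2/15·R2.
R3 ← R3 − 13/5·R2.
R4 ← R4 − 13/5·R2.
R3 ← R3 / (252/31).
R1 ← R1 − 1/31·R3.
R2 ← R2 + 85/31·R3.
R4 ← R4 − 252/31·R3.
Row 4 reduces to 0 = -1/2, a contradiction. The system is inconsistent.

no solution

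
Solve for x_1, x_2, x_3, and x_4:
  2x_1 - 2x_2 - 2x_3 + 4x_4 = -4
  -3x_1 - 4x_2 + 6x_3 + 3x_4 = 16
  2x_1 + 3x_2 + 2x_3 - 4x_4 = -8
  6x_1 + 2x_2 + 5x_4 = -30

Row-reduce the augmented matrix:
R1 ← R1 / (2).
R2 ← R2 + 3·R1.
R3 ← R3 − 2·R1.
R4 ← R4 − 6·R1.
R2 ← R2 / (-7).
R1 ← R1 + 1·R2.
R3 ← R3 − 5·R2.
R4 ← R4 − 8·R2.
R3 ← R3 / (43/7).
R1 ← R1 + 10/7·R3.
R2 ← R2 + 3/7·R3.
R4 ← R4 − 66/7·R3.
R4 ← R4 / (245/43).
R1 ← R1 − 15/43·R4.
R2 ← R2 + 60/43·R4.
R3 ← R3 + 11/43·R4.
Reading off the reduced rows gives x_1 = -2, x_2 = -4, x_3 = 0, x_4 = -2.

x_1 = -2, x_2 = -4, x_3 = 0, x_4 = -2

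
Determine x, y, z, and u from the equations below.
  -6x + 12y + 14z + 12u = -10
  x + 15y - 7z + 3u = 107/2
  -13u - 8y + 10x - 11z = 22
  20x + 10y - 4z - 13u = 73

x = 2, y = 5/2, z = -2, u = 0

Row-reduce the augmented matrix:
R1 ← R1 / (-6).
R2 ← R2 − 1·R1.
R3 ← R3 − 10·R1.
R4 ← R4 − 20·R1.
R2 ← R2 / (17).
R1 ← R1 + 2·R2.
R3 ← R3 − 12·R2.
R4 ← R4 − 50·R2.
R3 ← R3 / (797/51).
R1 ← R1 + 49/17·R3.
R2 ← R2 + 14/51·R3.
R4 ← R4 − 2876/51·R3.
R4 ← R4 / (-183/797).
R1 ← R1 + 615/797·R4.
R2 ← R2 − 283/797·R4.
R3 ← R3 − 177/797·R4.
Reading off the reduced rows gives x = 2, y = 5/2, z = -2, u = 0.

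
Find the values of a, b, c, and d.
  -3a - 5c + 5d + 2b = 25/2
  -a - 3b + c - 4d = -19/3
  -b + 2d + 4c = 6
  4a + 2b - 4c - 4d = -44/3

a = -2/3, b = -1, c = 0, d = 5/2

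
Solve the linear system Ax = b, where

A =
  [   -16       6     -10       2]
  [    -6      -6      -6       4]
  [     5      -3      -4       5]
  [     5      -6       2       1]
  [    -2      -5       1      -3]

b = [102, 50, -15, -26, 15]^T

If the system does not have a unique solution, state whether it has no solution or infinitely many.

Row-reduce the augmented matrix:
R1 ← R1 / (-16).
R2 ← R2 + 6·R1.
R3 ← R3 − 5·R1.
R4 ← R4 − 5·R1.
R5 ← R5 + 2·R1.
R2 ← R2 / (-33/4).
R1 ← R1 + 3/8·R2.
R3 ← R3 + 9/8·R2.
R4 ← R4 + 33/8·R2.
R5 ← R5 + 23/4·R2.
R3 ← R3 / (-75/11).
R1 ← R1 − 8/11·R3.
R2 ← R2 − 3/11·R3.
R5 ← R5 − 42/11·R3.
Swap R4 and R5.
R4 ← R4 / (-196/75).
R1 ← R1 − 7/25·R4.
R2 ← R2 + 14/75·R4.
R3 ← R3 + 19/25·R4.
R5 reduces to 0 = 0, so the extra equation is consistent.
Reading off the reduced rows gives x_1 = -5, x_2 = -1, x_3 = -3, x_4 = -1.

x_1 = -5, x_2 = -1, x_3 = -3, x_4 = -1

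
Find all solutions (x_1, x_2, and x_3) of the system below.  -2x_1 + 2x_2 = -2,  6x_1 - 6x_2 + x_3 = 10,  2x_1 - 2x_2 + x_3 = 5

Row-reduce:
R1 ← R1 / (-2).
R2 ← R2 − 6·R1.
R3 ← R3 − 2·R1.
R3 ← R3 − 1·R2.
Row 3 reduces to 0 = -1, a contradiction. The system is inconsistent.

no solution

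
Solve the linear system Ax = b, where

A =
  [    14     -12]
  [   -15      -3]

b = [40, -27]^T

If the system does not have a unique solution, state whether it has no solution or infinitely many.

x_1 = 2, x_2 = -1

Row-reduce the augmented matrix:
R1 ← R1 / (14).
R2 ← R2 + 15·R1.
R2 ← R2 / (-111/7).
R1 ← R1 + 6/7·R2.
Reading off the reduced rows gives x_1 = 2, x_2 = -1.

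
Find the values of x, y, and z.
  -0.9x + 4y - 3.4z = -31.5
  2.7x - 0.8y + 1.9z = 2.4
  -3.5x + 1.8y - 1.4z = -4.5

x = -3, y = -6, z = 3

Row-reduce the augmented matrix:
R1 ← R1 / (-9/10).
R2 ← R2 − 27/10·R1.
R3 ← R3 + 7/2·R1.
R2 ← R2 / (56/5).
R1 ← R1 + 40/9·R2.
R3 ← R3 + 619/45·R2.
R3 ← R3 / (8207/5040).
R1 ← R1 − 61/126·R3.
R2 ← R2 + 83/112·R3.
Reading off the reduced rows gives x = -3, y = -6, z = 3.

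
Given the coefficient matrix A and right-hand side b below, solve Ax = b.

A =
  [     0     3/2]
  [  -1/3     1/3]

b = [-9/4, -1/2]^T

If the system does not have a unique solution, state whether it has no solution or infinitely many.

x_1 = 0, x_2 = -3/2

Row-reduce the augmented matrix:
Swap R1 and R2.
R1 ← R1 / (-1/3).
R2 ← R2 / (3/2).
R1 ← R1 + 1·R2.
Reading off the reduced rows gives x_1 = 0, x_2 = -3/2.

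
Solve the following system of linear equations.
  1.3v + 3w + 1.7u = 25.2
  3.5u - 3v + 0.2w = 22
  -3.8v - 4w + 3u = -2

u = 6, v = 0, w = 5

Row-reduce the augmented matrix:
R1 ← R1 / (17/10).
R2 ← R2 − 7/2·R1.
R3 ← R3 − 3·R1.
R2 ← R2 / (-193/34).
R1 ← R1 − 13/17·R2.
R3 ← R3 + 518/85·R2.
R3 ← R3 / (-13886/4825).
R1 ← R1 − 926/965·R3.
R2 ← R2 − 1016/965·R3.
Reading off the reduced rows gives u = 6, v = 0, w = 5.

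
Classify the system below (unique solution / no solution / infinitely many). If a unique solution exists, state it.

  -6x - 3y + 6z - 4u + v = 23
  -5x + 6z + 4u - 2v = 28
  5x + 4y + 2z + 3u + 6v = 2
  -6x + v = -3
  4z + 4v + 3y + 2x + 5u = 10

Row-reduce the augmented matrix:
R1 ← R1 / (-6).
R2 ← R2 + 5·R1.
R3 ← R3 − 5·R1.
R4 ← R4 + 6·R1.
R5 ← R5 − 2·R1.
R2 ← R2 / (5/2).
R1 ← R1 − 1/2·R2.
R3 ← R3 − 3/2·R2.
R4 ← R4 − 3·R2.
R5 ← R5 − 2·R2.
R3 ← R3 / (32/5).
R1 ← R1 + 6/5·R3.
R2 ← R2 − 2/5·R3.
R4 ← R4 + 36/5·R3.
R5 ← R5 − 26/5·R3.
R4 ← R4 / (-81/8).
R1 ← R1 + 27/16·R4.
R2 ← R2 − 155/48·R4.
R3 ← R3 + 71/96·R4.
R5 ← R5 − 79/48·R4.
R5 ← R5 / (865/486).
R1 ← R1 + 1/6·R5.
R2 ← R2 − 1205/486·R5.
R3 ← R3 − 373/972·R5.
R4 ← R4 + 104/81·R5.
Reading off the reduced rows gives x = 0, y = 4, z = 5, u = -2, v = -3.

x = 0, y = 4, z = 5, u = -2, v = -3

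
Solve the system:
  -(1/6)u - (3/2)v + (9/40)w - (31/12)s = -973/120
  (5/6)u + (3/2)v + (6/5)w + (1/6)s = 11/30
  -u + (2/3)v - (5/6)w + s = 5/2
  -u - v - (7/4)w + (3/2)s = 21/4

no solution

Row-reduce:
R1 ← R1 / (-1/6).
R2 ← R2 − 5/6·R1.
R3 ← R3 + 1·R1.
R4 ← R4 + 1·R1.
R2 ← R2 / (-6).
R1 ← R1 − 9·R2.
R3 ← R3 − 29/3·R2.
R4 ← R4 − 8·R2.
R3 ← R3 / (25/16).
R1 ← R1 − 171/80·R3.
R2 ← R2 + 31/80·R3.
Row 4 reduces to 0 = 1/3, a contradiction. The system is inconsistent.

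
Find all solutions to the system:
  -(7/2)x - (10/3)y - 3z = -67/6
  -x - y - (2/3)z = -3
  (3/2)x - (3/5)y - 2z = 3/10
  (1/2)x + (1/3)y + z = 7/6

no solution

Row-reduce:
R1 ← R1 / (-7/2).
R2 ← R2 + 1·R1.
R3 ← R3 − 3/2·R1.
R4 ← R4 − 1/2·R1.
R2 ← R2 / (-1/21).
R1 ← R1 − 20/21·R2.
R3 ← R3 + 71/35·R2.
R4 ← R4 + 1/7·R2.
R3 ← R3 / (-57/5).
R1 ← R1 − 14/3·R3.
R2 ← R2 + 4·R3.
Row 4 reduces to 0 = -1, a contradiction. The system is inconsistent.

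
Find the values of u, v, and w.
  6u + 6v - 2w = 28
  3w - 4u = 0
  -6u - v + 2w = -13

u = 3, v = 3, w = 4

Row-reduce the augmented matrix:
R1 ← R1 / (6).
R2 ← R2 + 4·R1.
R3 ← R3 + 6·R1.
R2 ← R2 / (4).
R1 ← R1 − 1·R2.
R3 ← R3 − 5·R2.
R3 ← R3 / (-25/12).
R1 ← R1 + 3/4·R3.
R2 ← R2 − 5/12·R3.
Reading off the reduced rows gives u = 3, v = 3, w = 4.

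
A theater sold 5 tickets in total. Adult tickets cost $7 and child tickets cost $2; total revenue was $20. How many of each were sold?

Let a = adult tickets, c = child tickets.
  a + c = 5
  7a + 2c = 20
Row-reduce the augmented matrix:
R2 ← R2 − 7·R1.
R2 ← R2 / (-5).
R1 ← R1 − 1·R2.
Reading off the reduced rows gives a = 2, c = 3.

adult tickets: 2, child tickets: 3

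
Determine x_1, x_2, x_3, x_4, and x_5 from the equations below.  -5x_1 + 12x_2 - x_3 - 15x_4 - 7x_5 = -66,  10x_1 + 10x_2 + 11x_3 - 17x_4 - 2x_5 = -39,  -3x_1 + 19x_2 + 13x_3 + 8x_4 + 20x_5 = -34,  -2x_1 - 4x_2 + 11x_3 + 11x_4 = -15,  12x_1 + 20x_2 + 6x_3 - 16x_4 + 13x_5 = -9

Row-reduce the augmented matrix:
R1 ← R1 / (-5).
R2 ← R2 − 10·R1.
R3 ← R3 + 3·R1.
R4 ← R4 + 2·R1.
R5 ← R5 − 12·R1.
R2 ← R2 / (34).
R1 ← R1 + 12/5·R2.
R3 ← R3 − 59/5·R2.
R4 ← R4 + 44/5·R2.
R5 ← R5 − 244/5·R2.
R3 ← R3 / (1781/170).
R1 ← R1 − 71/85·R3.
R2 ← R2 − 9/34·R3.
R4 ← R4 − 1167/85·R3.
R5 ← R5 + 792/85·R3.
R4 ← R4 / (-69138/1781).
R1 ← R1 + 5296/1781·R4.
R2 ← R2 + 3961/1781·R4.
R3 ← R3 − 5663/1781·R4.
R5 ← R5 − 80298/1781·R4.
R5 ← R5 / (-4671/3841).
R1 ← R1 − 11383/11523·R5.
R2 ← R2 − 12541/11523·R5.
R3 ← R3 + 5342/11523·R5.
R4 ← R4 − 11972/11523·R5.
Reading off the reduced rows gives x_1 = 4, x_2 = -1, x_3 = -3, x_4 = 2, x_5 = 1.

x_1 = 4, x_2 = -1, x_3 = -3, x_4 = 2, x_5 = 1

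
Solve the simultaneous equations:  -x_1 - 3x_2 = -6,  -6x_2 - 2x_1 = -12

infinitely many solutions

Row-reduce:
R1 ← R1 / (-1).
R2 ← R2 + 2·R1.
Rank is 1 with 2 unknowns, leaving x_2 free.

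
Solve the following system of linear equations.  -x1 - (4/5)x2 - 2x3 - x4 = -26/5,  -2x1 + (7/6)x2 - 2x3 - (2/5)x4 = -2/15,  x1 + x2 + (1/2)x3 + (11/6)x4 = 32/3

infinitely many solutions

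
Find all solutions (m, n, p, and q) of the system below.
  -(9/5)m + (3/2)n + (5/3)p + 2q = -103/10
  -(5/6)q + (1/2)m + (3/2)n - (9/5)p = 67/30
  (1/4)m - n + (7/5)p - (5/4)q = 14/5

Row-reduce:
R1 ← R1 / (-9/5).
R2 ← R2 − 1/2·R1.
R3 ← R3 − 1/4·R1.
R2 ← R2 / (23/12).
R1 ← R1 + 5/6·R2.
R3 ← R3 + 19/24·R2.
R3 ← R3 / (1117/1035).
R1 ← R1 + 104/69·R3.
R2 ← R2 + 722/1035·R3.
Rank is 3 with 4 unknowns, leaving q free.

infinitely many solutions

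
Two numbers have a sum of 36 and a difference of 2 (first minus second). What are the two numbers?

first number: 19, second number: 17

Let x = first number, y = second number.
  x + y = 36
  x - y = 2
From equation 1: x = 36 − y.
Substitute into equation 2 and solve: y = 17.
Then x = 19.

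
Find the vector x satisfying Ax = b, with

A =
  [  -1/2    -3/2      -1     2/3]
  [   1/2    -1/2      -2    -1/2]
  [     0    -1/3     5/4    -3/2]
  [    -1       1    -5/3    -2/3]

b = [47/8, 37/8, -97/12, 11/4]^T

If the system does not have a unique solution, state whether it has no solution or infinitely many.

Row-reduce the augmented matrix:
R1 ← R1 / (-1/2).
R2 ← R2 − 1/2·R1.
R4 ← R4 + 1·R1.
R2 ← R2 / (-2).
R1 ← R1 − 3·R2.
R3 ← R3 + 1/3·R2.
R4 ← R4 − 4·R2.
R3 ← R3 / (7/4).
R1 ← R1 + 5/2·R3.
R2 ← R2 − 3/2·R3.
R4 ← R4 + 17/3·R3.
R4 ← R4 / (-1250/189).
R1 ← R1 + 823/252·R4.
R2 ← R2 − 103/84·R4.
R3 ← R3 + 55/63·R4.
Reading off the reduced rows gives x_1 = -1/4, x_2 = -1/2, x_3 = -3, x_4 = 3.

x_1 = -1/4, x_2 = -1/2, x_3 = -3, x_4 = 3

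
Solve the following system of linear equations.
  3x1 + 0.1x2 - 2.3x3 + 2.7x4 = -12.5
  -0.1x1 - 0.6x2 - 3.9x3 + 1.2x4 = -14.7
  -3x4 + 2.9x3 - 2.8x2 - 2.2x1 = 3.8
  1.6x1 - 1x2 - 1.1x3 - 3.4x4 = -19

x1 = -3, x2 = 3, x3 = 4, x4 = 2

Row-reduce the augmented matrix:
R1 ← R1 / (3).
R2 ← R2 + 1/10·R1.
R3 ← R3 + 11/5·R1.
R4 ← R4 − 8/5·R1.
R2 ← R2 / (-179/300).
R1 ← R1 − 1/30·R2.
R3 ← R3 + 409/150·R2.
R4 ← R4 + 79/75·R2.
R3 ← R3 / (34701/1790).
R1 ← R1 + 177/179·R3.
R2 ← R2 − 1193/179·R3.
R4 ← R4 − 12793/1790·R3.
R4 ← R4 / (-264189/57835).
R1 ← R1 − 7164/11567·R4.
R2 ← R2 − 2491/11567·R4.
R3 ← R3 + 4126/11567·R4.
Reading off the reduced rows gives x1 = -3, x2 = 3, x3 = 4, x4 = 2.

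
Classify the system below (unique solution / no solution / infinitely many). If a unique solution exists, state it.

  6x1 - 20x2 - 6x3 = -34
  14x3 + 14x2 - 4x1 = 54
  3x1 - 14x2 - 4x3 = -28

Row-reduce the augmented matrix:
R1 ← R1 / (6).
R2 ← R2 + 4·R1.
R3 ← R3 − 3·R1.
R2 ← R2 / (2/3).
R1 ← R1 + 10/3·R2.
R3 ← R3 + 4·R2.
R3 ← R3 / (59).
R1 ← R1 − 49·R3.
R2 ← R2 − 15·R3.
Reading off the reduced rows gives x1 = 4, x2 = 2, x3 = 3.

x1 = 4, x2 = 2, x3 = 3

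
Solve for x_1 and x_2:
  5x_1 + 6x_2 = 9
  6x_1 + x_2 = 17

Row-reduce the augmented matrix:
R1 ← R1 / (5).
R2 ← R2 − 6·R1.
R2 ← R2 / (-31/5).
R1 ← R1 − 6/5·R2.
Reading off the reduced rows gives x_1 = 3, x_2 = -1.

x_1 = 3, x_2 = -1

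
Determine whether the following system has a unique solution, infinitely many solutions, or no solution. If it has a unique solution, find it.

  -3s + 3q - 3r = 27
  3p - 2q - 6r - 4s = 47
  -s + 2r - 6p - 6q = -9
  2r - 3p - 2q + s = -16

Row-reduce the augmented matrix:
Swap R1 and R2.
R1 ← R1 / (3).
R3 ← R3 + 6·R1.
R4 ← R4 + 3·R1.
R2 ← R2 / (3).
R1 ← R1 + 2/3·R2.
R3 ← R3 + 10·R2.
R4 ← R4 + 4·R2.
R3 ← R3 / (-20).
R1 ← R1 + 8/3·R3.
R2 ← R2 + 1·R3.
R4 ← R4 + 8·R3.
R4 ← R4 / (3/5).
R1 ← R1 − 8/15·R4.
R2 ← R2 + 1/20·R4.
R3 ← R3 − 19/20·R4.
Reading off the reduced rows gives p = 1, q = 0, r = -4, s = -5.

p = 1, q = 0, r = -4, s = -5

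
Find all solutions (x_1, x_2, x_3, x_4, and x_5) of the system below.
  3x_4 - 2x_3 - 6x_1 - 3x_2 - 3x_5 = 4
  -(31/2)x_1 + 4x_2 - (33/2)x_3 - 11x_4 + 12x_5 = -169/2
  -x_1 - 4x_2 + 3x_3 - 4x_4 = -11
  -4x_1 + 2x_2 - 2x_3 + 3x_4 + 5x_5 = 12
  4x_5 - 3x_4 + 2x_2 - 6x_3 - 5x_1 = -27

no solution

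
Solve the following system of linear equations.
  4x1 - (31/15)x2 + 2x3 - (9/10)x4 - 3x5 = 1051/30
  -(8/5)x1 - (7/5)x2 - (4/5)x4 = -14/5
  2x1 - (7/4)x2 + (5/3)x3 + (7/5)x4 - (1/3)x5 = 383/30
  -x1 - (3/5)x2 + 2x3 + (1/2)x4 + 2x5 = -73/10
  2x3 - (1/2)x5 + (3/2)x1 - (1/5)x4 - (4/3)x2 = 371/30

no solution

Row-reduce:
R1 ← R1 / (4).
R2 ← R2 + 8/5·R1.
R3 ← R3 − 2·R1.
R4 ← R4 + 1·R1.
R5 ← R5 − 3/2·R1.
R2 ← R2 / (-167/75).
R1 ← R1 + 31/60·R2.
R3 ← R3 + 43/60·R2.
R4 ← R4 + 67/60·R2.
R5 ← R5 + 67/120·R2.
R3 ← R3 / (205/501).
R1 ← R1 − 105/334·R3.
R2 ← R2 + 60/167·R3.
R4 ← R4 − 701/334·R3.
R5 ← R5 − 701/668·R3.
R4 ← R4 / (-86489/8200).
R1 ← R1 + 2729/1640·R4.
R2 ← R2 − 507/205·R4.
R3 ← R3 − 11139/2050·R4.
R5 ← R5 + 86489/16400·R4.
Row 5 reduces to 0 = -3/2, a contradiction. The system is inconsistent.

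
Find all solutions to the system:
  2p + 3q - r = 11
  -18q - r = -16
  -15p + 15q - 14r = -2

Row-reduce the augmented matrix:
R1 ← R1 / (2).
R3 ← R3 + 15·R1.
R2 ← R2 / (-18).
R1 ← R1 − 3/2·R2.
R3 ← R3 − 75/2·R2.
R3 ← R3 / (-283/12).
R1 ← R1 + 7/12·R3.
R2 ← R2 − 1/18·R3.
Reading off the reduced rows gives p = 3, q = 1, r = -2.

p = 3, q = 1, r = -2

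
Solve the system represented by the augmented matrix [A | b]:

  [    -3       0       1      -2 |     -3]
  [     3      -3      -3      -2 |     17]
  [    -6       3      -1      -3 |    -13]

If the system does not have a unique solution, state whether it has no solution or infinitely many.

Row-reduce:
R1 ← R1 / (-3).
R2 ← R2 − 3·R1.
R3 ← R3 + 6·R1.
R2 ← R2 / (-3).
R3 ← R3 − 3·R2.
R3 ← R3 / (-5).
R1 ← R1 + 1/3·R3.
R2 ← R2 − 2/3·R3.
Rank is 3 with 4 unknowns, leaving x_4 free.

infinitely many solutions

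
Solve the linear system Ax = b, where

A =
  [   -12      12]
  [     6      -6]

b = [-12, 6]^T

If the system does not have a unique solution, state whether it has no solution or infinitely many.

infinitely many solutions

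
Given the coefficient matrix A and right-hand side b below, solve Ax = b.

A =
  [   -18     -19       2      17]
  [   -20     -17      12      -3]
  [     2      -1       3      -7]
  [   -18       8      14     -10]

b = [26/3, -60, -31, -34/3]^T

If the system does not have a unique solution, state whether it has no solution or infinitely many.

Row-reduce the augmented matrix:
R1 ← R1 / (-18).
R2 ← R2 + 20·R1.
R3 ← R3 − 2·R1.
R4 ← R4 + 18·R1.
R2 ← R2 / (37/9).
R1 ← R1 − 19/18·R2.
R3 ← R3 + 28/9·R2.
R4 ← R4 − 27·R2.
R3 ← R3 / (393/37).
R1 ← R1 + 97/37·R3.
R2 ← R2 − 88/37·R3.
R4 ← R4 + 1932/37·R3.
R4 ← R4 / (1336/131).
R1 ← R1 + 265/393·R4.
R2 ← R2 + 185/393·R4.
R3 ← R3 + 802/393·R4.
Reading off the reduced rows gives x_1 = -1, x_2 = 3, x_3 = -5/3, x_4 = 3.

x_1 = -1, x_2 = 3, x_3 = -5/3, x_4 = 3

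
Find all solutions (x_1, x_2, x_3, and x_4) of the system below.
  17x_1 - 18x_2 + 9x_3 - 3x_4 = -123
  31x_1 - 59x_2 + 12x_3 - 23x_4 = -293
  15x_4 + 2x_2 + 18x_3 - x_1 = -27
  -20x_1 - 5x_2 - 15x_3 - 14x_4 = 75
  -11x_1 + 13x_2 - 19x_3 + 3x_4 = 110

no solution

Row-reduce:
R1 ← R1 / (17).
R2 ← R2 − 31·R1.
R3 ← R3 + 1·R1.
R4 ← R4 + 20·R1.
R5 ← R5 + 11·R1.
R2 ← R2 / (-445/17).
R1 ← R1 + 18/17·R2.
R3 ← R3 − 16/17·R2.
R4 ← R4 + 445/17·R2.
R5 ← R5 − 23/17·R2.
R3 ← R3 / (1635/89).
R1 ← R1 − 63/89·R3.
R2 ← R2 − 15/89·R3.
R5 ← R5 + 1193/89·R3.
Swap R4 and R5.
R4 ← R4 / (85912/8175).
R1 ← R1 + 39/2725·R4.
R2 ← R2 − 294/545·R4.
R3 ← R3 − 6316/8175·R4.
Row 5 reduces to 0 = -1, a contradiction. The system is inconsistent.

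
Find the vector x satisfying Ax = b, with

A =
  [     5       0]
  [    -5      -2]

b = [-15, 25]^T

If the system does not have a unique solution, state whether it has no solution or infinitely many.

x_1 = -3, x_2 = -5

Row-reduce the augmented matrix:
R1 ← R1 / (5).
R2 ← R2 + 5·R1.
R2 ← R2 / (-2).
Reading off the reduced rows gives x_1 = -3, x_2 = -5.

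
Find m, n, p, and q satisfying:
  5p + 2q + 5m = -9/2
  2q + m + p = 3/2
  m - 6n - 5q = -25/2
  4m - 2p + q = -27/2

m = -3, n = 1/3, p = 3/2, q = 3/2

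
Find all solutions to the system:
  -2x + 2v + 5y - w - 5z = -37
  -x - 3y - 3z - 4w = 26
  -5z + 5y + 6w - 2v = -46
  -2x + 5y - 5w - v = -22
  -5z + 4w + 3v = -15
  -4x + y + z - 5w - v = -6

Row-reduce the augmented matrix:
R1 ← R1 / (-2).
R2 ← R2 + 1·R1.
R4 ← R4 + 2·R1.
R6 ← R6 + 4·R1.
R2 ← R2 / (-11/2).
R1 ← R1 + 5/2·R2.
R3 ← R3 − 5·R2.
R6 ← R6 + 9·R2.
R3 ← R3 / (-60/11).
R1 ← R1 − 30/11·R3.
R2 ← R2 − 1/11·R3.
R4 ← R4 − 5·R3.
R5 ← R5 + 5·R3.
R6 ← R6 − 130/11·R3.
R4 ← R4 / (-17/12).
R1 ← R1 − 7/2·R4.
R2 ← R2 − 41/60·R4.
R3 ← R3 + 31/60·R4.
R5 ← R5 − 17/12·R4.
R6 ← R6 − 53/6·R4.
Swap R5 and R6.
R5 ← R5 / (-45).
R1 ← R1 + 16·R5.
R2 ← R2 + 13/5·R5.
R3 ← R3 − 13/5·R5.
R4 ← R4 − 4·R5.
R6 reduces to 0 = 0, so the extra equation is consistent.
Reading off the reduced rows gives x = 4, y = -6, z = 0, w = -3, v = -1.

x = 4, y = -6, z = 0, w = -3, v = -1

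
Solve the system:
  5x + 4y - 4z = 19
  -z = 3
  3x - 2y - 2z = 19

Row-reduce the augmented matrix:
R1 ← R1 / (5).
R3 ← R3 − 3·R1.
Swap R2 and R3.
R2 ← R2 / (-22/5).
R1 ← R1 − 4/5·R2.
R3 ← R3 / (-1).
R1 ← R1 + 8/11·R3.
R2 ← R2 + 1/11·R3.
Reading off the reduced rows gives x = 3, y = -2, z = -3.

x = 3, y = -2, z = -3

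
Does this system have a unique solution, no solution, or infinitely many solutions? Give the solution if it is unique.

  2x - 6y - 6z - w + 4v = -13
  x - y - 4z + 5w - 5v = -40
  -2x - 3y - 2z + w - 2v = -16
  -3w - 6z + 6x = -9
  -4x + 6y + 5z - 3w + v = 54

Row-reduce the augmented matrix:
R1 ← R1 / (2).
R2 ← R2 − 1·R1.
R3 ← R3 + 2·R1.
R4 ← R4 − 6·R1.
R5 ← R5 + 4·R1.
R2 ← R2 / (2).
R1 ← R1 + 3·R2.
R3 ← R3 + 9·R2.
R4 ← R4 − 18·R2.
R5 ← R5 + 6·R2.
R3 ← R3 / (-25/2).
R1 ← R1 + 9/2·R3.
R2 ← R2 + 1/2·R3.
R4 ← R4 − 21·R3.
R5 ← R5 + 10·R3.
R4 ← R4 / (-198/25).
R1 ← R1 + 29/25·R4.
R2 ← R2 − 44/25·R4.
R3 ← R3 + 99/50·R4.
R5 ← R5 + 83/10·R4.
R5 ← R5 / (111/11).
R1 ← R1 − 21/11·R5.
R2 ← R2 + 2·R5.
R3 ← R3 − 2·R5.
R4 ← R4 + 2/11·R5.
Reading off the reduced rows gives x = -4, y = 5, z = -1, w = -3, v = 4.

x = -4, y = 5, z = -1, w = -3, v = 4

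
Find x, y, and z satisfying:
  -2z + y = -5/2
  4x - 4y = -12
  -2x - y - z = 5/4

x = -2, y = 1, z = 7/4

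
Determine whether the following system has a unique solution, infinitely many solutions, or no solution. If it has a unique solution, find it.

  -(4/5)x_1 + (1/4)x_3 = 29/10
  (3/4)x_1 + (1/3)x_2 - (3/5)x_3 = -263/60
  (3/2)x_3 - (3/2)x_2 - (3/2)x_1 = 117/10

x_1 = -3, x_2 = -14/5, x_3 = 2

Row-reduce the augmented matrix:
R1 ← R1 / (-4/5).
R2 ← R2 − 3/4·R1.
R3 ← R3 + 3/2·R1.
R2 ← R2 / (1/3).
R3 ← R3 + 3/2·R2.
R3 ← R3 / (-393/640).
R1 ← R1 + 5/16·R3.
R2 ← R2 + 351/320·R3.
Reading off the reduced rows gives x_1 = -3, x_2 = -14/5, x_3 = 2.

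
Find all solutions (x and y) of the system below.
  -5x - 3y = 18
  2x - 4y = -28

Row-reduce the augmented matrix:
R1 ← R1 / (-5).
R2 ← R2 − 2·R1.
R2 ← R2 / (-26/5).
R1 ← R1 − 3/5·R2.
Reading off the reduced rows gives x = -6, y = 4.

x = -6, y = 4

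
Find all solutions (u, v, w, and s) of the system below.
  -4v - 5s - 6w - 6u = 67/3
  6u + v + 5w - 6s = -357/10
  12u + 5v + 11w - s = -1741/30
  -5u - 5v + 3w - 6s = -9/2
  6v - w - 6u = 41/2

Row-reduce the augmented matrix:
R1 ← R1 / (-6).
R2 ← R2 − 6·R1.
R3 ← R3 − 12·R1.
R4 ← R4 + 5·R1.
R5 ← R5 + 6·R1.
R2 ← R2 / (-3).
R1 ← R1 − 2/3·R2.
R3 ← R3 + 3·R2.
R4 ← R4 + 5/3·R2.
R5 ← R5 − 10·R2.
Swap R3 and R4.
R3 ← R3 / (77/9).
R1 ← R1 − 7/9·R3.
R2 ← R2 − 1/3·R3.
R5 ← R5 − 5/3·R3.
Swap R4 and R5.
R4 ← R4 / (-65/2).
R1 ← R1 + 2·R4.
R2 ← R2 − 7/2·R4.
R3 ← R3 − 1/2·R4.
R5 reduces to 0 = 0, so the extra equation is consistent.
Reading off the reduced rows gives u = -13/5, v = 2/5, w = -5/2, s = 4/3.

u = -13/5, v = 2/5, w = -5/2, s = 4/3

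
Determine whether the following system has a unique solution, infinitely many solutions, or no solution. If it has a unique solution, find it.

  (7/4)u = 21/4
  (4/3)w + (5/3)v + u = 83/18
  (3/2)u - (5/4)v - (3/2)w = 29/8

Row-reduce the augmented matrix:
R1 ← R1 / (7/4).
R2 ← R2 − 1·R1.
R3 ← R3 − 3/2·R1.
R2 ← R2 / (5/3).
R3 ← R3 + 5/4·R2.
R3 ← R3 / (-1/2).
R2 ← R2 − 4/5·R3.
Reading off the reduced rows gives u = 3, v = 3/2, w = -2/3.

u = 3, v = 3/2, w = -2/3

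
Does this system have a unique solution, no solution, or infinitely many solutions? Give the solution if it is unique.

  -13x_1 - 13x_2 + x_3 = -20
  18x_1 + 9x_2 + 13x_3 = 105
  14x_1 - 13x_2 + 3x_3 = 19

x_1 = 1, x_2 = 1, x_3 = 6

Row-reduce the augmented matrix:
R1 ← R1 / (-13).
R2 ← R2 − 18·R1.
R3 ← R3 − 14·R1.
R2 ← R2 / (-9).
R1 ← R1 − 1·R2.
R3 ← R3 + 27·R2.
R3 ← R3 / (-508/13).
R1 ← R1 − 178/117·R3.
R2 ← R2 + 187/117·R3.
Reading off the reduced rows gives x_1 = 1, x_2 = 1, x_3 = 6.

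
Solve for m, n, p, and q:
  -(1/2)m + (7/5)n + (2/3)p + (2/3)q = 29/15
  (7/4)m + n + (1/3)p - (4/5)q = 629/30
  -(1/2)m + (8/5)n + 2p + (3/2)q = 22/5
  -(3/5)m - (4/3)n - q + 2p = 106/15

m = 6, n = 4, p = 5, q = -6

Row-reduce the augmented matrix:
R1 ← R1 / (-1/2).
R2 ← R2 − 7/4·R1.
R3 ← R3 + 1/2·R1.
R4 ← R4 + 3/5·R1.
R2 ← R2 / (59/10).
R1 ← R1 + 14/5·R2.
R3 ← R3 − 1/5·R2.
R4 ← R4 + 226/75·R2.
R3 ← R3 / (220/177).
R1 ← R1 + 4/59·R3.
R2 ← R2 − 80/177·R3.
R4 ← R4 − 6802/2655·R3.
R4 ← R4 / (-130057/49500).
R1 ← R1 + 929/1650·R4.
R2 ← R2 + 4/165·R4.
R3 ← R3 − 1383/2200·R4.
Reading off the reduced rows gives m = 6, n = 4, p = 5, q = -6.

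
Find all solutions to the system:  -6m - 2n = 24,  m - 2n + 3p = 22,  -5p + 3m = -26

m = -2, n = -6, p = 4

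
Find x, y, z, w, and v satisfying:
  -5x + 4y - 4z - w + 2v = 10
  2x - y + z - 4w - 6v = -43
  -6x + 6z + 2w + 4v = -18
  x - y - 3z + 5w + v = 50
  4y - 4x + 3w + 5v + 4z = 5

x = 2, y = 0, z = -5, w = 6, v = 3

Row-reduce the augmented matrix:
R1 ← R1 / (-5).
R2 ← R2 − 2·R1.
R3 ← R3 + 6·R1.
R4 ← R4 − 1·R1.
R5 ← R5 + 4·R1.
R2 ← R2 / (3/5).
R1 ← R1 + 4/5·R2.
R3 ← R3 + 24/5·R2.
R4 ← R4 + 1/5·R2.
R5 ← R5 − 4/5·R2.
R3 ← R3 / (6).
R2 ← R2 + 1·R3.
R4 ← R4 + 4·R3.
R5 ← R5 − 8·R3.
R4 ← R4 / (-18).
R1 ← R1 + 17/3·R4.
R2 ← R2 + 38/3·R4.
R3 ← R3 + 16/3·R4.
R5 ← R5 − 157/3·R4.
R5 ← R5 / (-89/6).
R1 ← R1 − 7/6·R5.
R2 ← R2 − 11/3·R5.
R3 ← R3 − 4/3·R5.
R4 ← R4 − 3/2·R5.
Reading off the reduced rows gives x = 2, y = 0, z = -5, w = 6, v = 3.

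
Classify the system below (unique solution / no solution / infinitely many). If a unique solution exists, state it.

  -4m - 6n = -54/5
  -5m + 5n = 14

m = -3/5, n = 11/5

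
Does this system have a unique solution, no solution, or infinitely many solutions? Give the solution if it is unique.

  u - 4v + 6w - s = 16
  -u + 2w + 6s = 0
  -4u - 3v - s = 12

Row-reduce:
R2 ← R2 + 1·R1.
R3 ← R3 + 4·R1.
R2 ← R2 / (-4).
R1 ← R1 + 4·R2.
R3 ← R3 + 19·R2.
R3 ← R3 / (-14).
R1 ← R1 + 2·R3.
R2 ← R2 + 2·R3.
Rank is 3 with 4 unknowns, leaving s free.

infinitely many solutions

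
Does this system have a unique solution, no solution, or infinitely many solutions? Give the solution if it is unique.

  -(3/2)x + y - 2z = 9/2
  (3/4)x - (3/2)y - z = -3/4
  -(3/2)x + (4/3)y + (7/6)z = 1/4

Row-reduce the augmented matrix:
R1 ← R1 / (-3/2).
R2 ← R2 − 3/4·R1.
R3 ← R3 + 3/2·R1.
R2 ← R2 / (-1).
R1 ← R1 + 2/3·R2.
R3 ← R3 − 1/3·R2.
R3 ← R3 / (5/2).
R1 ← R1 − 8/3·R3.
R2 ← R2 − 2·R3.
Reading off the reduced rows gives x = 0, y = 3/2, z = -3/2.

x = 0, y = 3/2, z = -3/2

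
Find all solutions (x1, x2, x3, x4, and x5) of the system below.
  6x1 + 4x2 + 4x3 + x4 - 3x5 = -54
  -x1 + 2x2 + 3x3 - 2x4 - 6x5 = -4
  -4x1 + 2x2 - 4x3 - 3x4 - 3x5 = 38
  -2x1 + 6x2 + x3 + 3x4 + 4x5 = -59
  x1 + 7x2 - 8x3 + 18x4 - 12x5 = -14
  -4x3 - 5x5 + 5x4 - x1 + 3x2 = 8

x1 = -2, x2 = -6, x3 = -6, x4 = -3, x5 = -3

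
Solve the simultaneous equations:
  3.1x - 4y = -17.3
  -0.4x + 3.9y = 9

x = -3, y = 2

Row-reduce the augmented matrix:
R1 ← R1 / (31/10).
R2 ← R2 + 2/5·R1.
R2 ← R2 / (1049/310).
R1 ← R1 + 40/31·R2.
Reading off the reduced rows gives x = -3, y = 2.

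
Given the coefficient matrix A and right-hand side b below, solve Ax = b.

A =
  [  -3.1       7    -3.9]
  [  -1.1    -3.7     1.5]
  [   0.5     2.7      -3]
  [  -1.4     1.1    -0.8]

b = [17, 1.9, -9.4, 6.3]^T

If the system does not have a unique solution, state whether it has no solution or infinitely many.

x_1 = -5, x_2 = 3, x_3 = 5

Row-reduce the augmented matrix:
R1 ← R1 / (-31/10).
R2 ← R2 + 11/10·R1.
R3 ← R3 − 1/2·R1.
R4 ← R4 + 7/5·R1.
R2 ← R2 / (-1917/310).
R1 ← R1 + 70/31·R2.
R3 ← R3 − 1187/310·R2.
R4 ← R4 + 639/310·R2.
R3 ← R3 / (-11779/6390).
R1 ← R1 − 131/639·R3.
R2 ← R2 + 298/639·R3.
R4 reduces to 0 = 0, so the extra equation is consistent.
Reading off the reduced rows gives x_1 = -5, x_2 = 3, x_3 = 5.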